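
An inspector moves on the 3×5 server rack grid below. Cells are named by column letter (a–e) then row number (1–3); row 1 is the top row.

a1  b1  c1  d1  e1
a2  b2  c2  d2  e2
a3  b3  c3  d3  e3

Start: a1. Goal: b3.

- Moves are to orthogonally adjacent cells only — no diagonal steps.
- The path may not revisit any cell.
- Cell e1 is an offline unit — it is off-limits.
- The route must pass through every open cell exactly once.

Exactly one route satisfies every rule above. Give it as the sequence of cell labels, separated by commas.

a1, b1, c1, d1, d2, e2, e3, d3, c3, c2, b2, a2, a3, b3

Need to visit all 14 open cells exactly once, starting at a1 and ending at b3.
Cell e3 has only two open neighbours (e2 and d3), so the path must pass straight through it: one of those is the cell it's entered from and the other is where it exits.
Route from a1: right 3 to d1, down 1 to d2, right 1 to e2, down 1 to e3, left 2 to c3, up 1 to c2, left 2 to a2, down 1 to a3, right 1 to b3 — 13 moves in all.
Check: all 14 open cells covered.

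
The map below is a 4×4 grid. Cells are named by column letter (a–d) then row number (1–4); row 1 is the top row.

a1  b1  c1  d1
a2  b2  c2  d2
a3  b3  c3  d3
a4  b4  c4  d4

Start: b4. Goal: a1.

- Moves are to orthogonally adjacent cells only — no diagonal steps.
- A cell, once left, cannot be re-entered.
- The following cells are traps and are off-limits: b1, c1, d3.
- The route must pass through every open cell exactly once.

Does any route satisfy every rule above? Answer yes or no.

no

Cell d1 has only one open neighbour but is neither the start nor the goal, so a Hamiltonian route would have to both enter and leave it through the same neighbour — impossible without revisiting.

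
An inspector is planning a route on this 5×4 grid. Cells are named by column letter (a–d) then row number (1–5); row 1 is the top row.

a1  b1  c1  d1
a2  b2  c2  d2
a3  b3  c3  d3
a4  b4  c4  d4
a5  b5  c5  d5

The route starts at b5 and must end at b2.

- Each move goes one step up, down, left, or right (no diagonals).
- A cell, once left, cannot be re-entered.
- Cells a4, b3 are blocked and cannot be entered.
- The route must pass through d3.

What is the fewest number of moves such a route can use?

7

Any route passes through d3 somewhere between b5 and b2. Summing Manhattan distances along the two legs (b5 → d3 → b2) gives a lower bound of 4 + 3 = 7 moves.
A route of 7 moves achieves this: b5 → b4 → c4 → c3 → d3 → d2 → c2 → b2.
Since 7 matches the lower bound, it is optimal.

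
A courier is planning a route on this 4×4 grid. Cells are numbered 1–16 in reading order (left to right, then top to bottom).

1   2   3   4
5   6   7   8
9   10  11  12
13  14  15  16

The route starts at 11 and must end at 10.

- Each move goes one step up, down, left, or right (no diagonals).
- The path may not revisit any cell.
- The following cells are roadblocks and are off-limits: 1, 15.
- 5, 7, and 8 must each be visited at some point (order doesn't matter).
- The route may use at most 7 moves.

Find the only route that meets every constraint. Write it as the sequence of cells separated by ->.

Any route must reach 5, 7, and 8 and still end at 10 within 7 moves, so the order of the required stops is forced.
Route from 11: right to 12, up to 8, 3× left (reaching 5), down to 9, right to 10 — 7 moves in all.
Check: all required cells visited; 7 ≤ 7 moves.

11 -> 12 -> 8 -> 7 -> 6 -> 5 -> 9 -> 10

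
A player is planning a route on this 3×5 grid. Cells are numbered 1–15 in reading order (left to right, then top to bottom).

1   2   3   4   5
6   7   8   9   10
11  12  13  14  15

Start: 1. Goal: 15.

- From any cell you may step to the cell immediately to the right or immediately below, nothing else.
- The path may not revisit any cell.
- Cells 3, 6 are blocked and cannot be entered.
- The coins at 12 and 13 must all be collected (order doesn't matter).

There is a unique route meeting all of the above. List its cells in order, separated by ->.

1 -> 2 -> 7 -> 12 -> 13 -> 14 -> 15

Moves only go right or down, so the column and row indices never decrease.
Route from 1: right 1 to 2, down 2 to 12, right 3 to 15 — 6 moves in all.
Check: all required cells visited.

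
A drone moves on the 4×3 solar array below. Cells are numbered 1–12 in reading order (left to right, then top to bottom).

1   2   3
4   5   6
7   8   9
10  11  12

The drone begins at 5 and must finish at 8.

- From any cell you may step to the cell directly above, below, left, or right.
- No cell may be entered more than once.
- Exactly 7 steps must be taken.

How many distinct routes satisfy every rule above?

Need simple routes of exactly 7 moves from 5 to 8 (Manhattan distance 1, so 3 moves are spent on a detour and 3 undoing it).
Enumerating: 5 2 1 4 7 10 11 8 | 5 2 3 6 9 12 11 8 | 5 4 1 2 3 6 9 8 | 5 4 7 10 11 12 9 8 | 5 6 3 2 1 4 7 8 | 5 6 9 12 11 10 7 8.
That gives 6 routes.

6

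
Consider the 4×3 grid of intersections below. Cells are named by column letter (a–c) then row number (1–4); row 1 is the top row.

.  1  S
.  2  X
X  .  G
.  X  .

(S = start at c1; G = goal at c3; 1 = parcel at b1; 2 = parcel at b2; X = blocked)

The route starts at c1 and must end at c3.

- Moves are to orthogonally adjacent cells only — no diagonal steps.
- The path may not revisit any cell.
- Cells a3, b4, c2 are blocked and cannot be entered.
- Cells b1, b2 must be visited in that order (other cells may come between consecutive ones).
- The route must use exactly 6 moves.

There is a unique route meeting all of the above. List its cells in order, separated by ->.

c1 -> b1 -> a1 -> a2 -> b2 -> b3 -> c3

The waypoints must appear in the order b1, b2, with no cell reused.
Route from c1: 2× left (reaching a1), down to a2, right to b2, down to b3, right to c3 — 6 moves in all.
Check: order respected (1 at step 1, 2 at step 4); 6 moves as required.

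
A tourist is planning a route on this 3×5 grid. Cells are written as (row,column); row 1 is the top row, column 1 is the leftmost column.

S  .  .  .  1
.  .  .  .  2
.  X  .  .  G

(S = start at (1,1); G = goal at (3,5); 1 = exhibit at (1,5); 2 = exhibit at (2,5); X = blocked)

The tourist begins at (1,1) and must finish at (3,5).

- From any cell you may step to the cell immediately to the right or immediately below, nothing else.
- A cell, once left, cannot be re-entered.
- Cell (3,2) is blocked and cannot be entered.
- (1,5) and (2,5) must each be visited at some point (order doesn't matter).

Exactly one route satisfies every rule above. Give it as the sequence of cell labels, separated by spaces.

Moves only go right or down, so the column and row indices never decrease.
Route from (1,1): 4× right (reaching (1,5)), 2× down (reaching (3,5)) — 6 moves in all.
Check: all required cells visited.

(1,1) (1,2) (1,3) (1,4) (1,5) (2,5) (3,5)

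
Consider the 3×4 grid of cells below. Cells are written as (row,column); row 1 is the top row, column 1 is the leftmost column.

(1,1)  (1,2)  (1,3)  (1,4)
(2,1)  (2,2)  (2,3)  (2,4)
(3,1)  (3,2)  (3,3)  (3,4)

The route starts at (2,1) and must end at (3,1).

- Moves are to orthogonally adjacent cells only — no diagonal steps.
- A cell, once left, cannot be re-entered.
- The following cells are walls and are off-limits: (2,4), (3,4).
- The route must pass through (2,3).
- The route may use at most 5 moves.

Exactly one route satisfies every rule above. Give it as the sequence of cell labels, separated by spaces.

Any route must reach (2,3) and still end at (3,1) within 5 moves, so the order of the required stops is forced.
Route from (2,1): 2× right (reaching (2,3)), down to (3,3), 2× left (reaching (3,1)) — 5 moves in all.
Check: all required cells visited; 5 ≤ 5 moves.

(2,1) (2,2) (2,3) (3,3) (3,2) (3,1)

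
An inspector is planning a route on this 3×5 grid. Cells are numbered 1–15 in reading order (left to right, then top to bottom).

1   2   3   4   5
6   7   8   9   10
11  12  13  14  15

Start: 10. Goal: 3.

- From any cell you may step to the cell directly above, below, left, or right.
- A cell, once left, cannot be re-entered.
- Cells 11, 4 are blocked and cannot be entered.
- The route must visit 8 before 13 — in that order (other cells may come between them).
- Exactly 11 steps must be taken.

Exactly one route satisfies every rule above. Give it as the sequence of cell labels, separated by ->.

The waypoints must appear in the order 8, 13, with no cell reused.
Route from 10: down 1 to 15, left 1 to 14, up 1 to 9, left 1 to 8, down 1 to 13, left 1 to 12, up 1 to 7, left 1 to 6, up 1 to 1, right 2 to 3 — 11 moves in all.
Check: order respected (8 at step 4, 13 at step 5); 11 moves as required.

10 -> 15 -> 14 -> 9 -> 8 -> 13 -> 12 -> 7 -> 6 -> 1 -> 2 -> 3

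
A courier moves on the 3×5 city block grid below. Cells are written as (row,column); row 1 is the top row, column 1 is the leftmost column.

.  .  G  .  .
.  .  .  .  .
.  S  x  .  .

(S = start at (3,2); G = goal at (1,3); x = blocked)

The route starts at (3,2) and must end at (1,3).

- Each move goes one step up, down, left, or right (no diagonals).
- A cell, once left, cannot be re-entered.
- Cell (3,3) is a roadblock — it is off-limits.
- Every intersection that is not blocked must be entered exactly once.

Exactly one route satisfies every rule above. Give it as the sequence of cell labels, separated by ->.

(3,2) -> (3,1) -> (2,1) -> (1,1) -> (1,2) -> (2,2) -> (2,3) -> (2,4) -> (3,4) -> (3,5) -> (2,5) -> (1,5) -> (1,4) -> (1,3)

Need to visit all 14 open cells exactly once, starting at (3,2) and ending at (1,3).
Route from (3,2): left 1 to (3,1), up 2 to (1,1), right 1 to (1,2), down 1 to (2,2), right 2 to (2,4), down 1 to (3,4), right 1 to (3,5), up 2 to (1,5), left 2 to (1,3) — 13 moves in all.
Check: all 14 open cells covered.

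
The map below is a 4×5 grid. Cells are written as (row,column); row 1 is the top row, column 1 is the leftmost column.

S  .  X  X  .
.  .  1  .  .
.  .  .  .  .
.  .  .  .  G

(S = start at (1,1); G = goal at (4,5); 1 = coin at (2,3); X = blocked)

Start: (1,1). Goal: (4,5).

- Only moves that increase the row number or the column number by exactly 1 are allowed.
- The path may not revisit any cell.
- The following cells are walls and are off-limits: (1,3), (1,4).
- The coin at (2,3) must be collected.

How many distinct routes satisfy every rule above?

12

A right/down-only route from (1,1) to (4,5) makes exactly 3 down-moves and 4 right-moves in some order.
With no other constraints that would be C(7,3) = 35 routes.
Split at (2,3) and multiply the segment counts (each segment already excludes blocked cells): (1,1)→(2,3): 2; (2,3)→(4,5): 6; product = 12.
That gives 12 routes.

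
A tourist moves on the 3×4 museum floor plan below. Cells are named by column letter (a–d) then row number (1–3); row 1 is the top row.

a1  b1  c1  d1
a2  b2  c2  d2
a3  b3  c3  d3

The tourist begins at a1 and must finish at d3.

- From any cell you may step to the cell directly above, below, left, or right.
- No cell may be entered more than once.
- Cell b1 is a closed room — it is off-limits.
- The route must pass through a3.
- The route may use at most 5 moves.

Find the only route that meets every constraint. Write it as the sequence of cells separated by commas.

The 5-move cap with required stops at a3 leaves no slack for detours.
Route from a1: 2× down (reaching a3), 3× right (reaching d3) — 5 moves in all.
Check: all required cells visited; 5 ≤ 5 moves.

a1, a2, a3, b3, c3, d3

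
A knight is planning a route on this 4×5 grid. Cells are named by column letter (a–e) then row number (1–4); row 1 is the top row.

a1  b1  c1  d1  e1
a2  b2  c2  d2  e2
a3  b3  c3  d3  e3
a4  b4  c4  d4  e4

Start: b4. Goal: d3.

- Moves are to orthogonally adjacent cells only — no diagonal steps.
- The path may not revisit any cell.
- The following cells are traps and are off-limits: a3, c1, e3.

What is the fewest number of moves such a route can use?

The Manhattan distance from b4 to d3 is |4−3| + |2−4| = 3, so at least 3 moves are needed.
A route of 3 moves achieves this: b4 → b3 → c3 → d3.
Since 3 matches the lower bound, it is optimal.

3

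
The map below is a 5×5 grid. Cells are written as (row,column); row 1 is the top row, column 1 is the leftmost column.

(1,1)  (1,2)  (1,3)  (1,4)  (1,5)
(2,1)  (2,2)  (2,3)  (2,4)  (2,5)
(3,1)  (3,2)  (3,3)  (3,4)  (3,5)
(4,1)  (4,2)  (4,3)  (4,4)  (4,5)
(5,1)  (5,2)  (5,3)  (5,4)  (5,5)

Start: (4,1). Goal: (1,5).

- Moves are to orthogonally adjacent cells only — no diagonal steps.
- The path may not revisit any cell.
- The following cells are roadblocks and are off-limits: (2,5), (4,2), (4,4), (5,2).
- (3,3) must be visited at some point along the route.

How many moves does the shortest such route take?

Any route passes through (3,3) somewhere between (4,1) and (1,5). Summing Manhattan distances along the two legs ((4,1) → (3,3) → (1,5)) gives a lower bound of 3 + 4 = 7 moves.
A route of 7 moves achieves this: (4,1) → (3,1) → (3,2) → (3,3) → (2,3) → (1,3) → (1,4) → (1,5).
Since 7 matches the lower bound, it is optimal.

7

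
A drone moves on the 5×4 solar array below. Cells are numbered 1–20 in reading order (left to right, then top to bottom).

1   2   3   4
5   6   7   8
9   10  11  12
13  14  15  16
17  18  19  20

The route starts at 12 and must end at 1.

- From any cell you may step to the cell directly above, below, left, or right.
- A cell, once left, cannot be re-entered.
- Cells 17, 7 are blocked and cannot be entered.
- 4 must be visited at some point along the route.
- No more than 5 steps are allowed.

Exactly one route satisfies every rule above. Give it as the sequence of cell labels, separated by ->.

12 -> 8 -> 4 -> 3 -> 2 -> 1

Any route must reach 4 and still end at 1 within 5 moves, so the order of the required stops is forced.
Route from 12: up 2 to 4, left 3 to 1 — 5 moves in all.
Check: all required cells visited; 5 ≤ 5 moves.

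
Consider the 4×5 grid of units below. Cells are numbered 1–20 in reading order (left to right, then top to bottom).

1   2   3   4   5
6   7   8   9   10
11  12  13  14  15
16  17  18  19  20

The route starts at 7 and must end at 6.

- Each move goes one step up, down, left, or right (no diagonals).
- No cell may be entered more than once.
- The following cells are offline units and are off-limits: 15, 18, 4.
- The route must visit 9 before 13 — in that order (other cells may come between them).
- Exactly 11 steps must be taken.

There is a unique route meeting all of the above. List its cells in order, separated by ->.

The waypoints must appear in the order 9, 13, with no cell reused.
Route from 7: up to 2, right to 3, down to 8, right to 9, down to 14, 2× left (reaching 12), down to 17, left to 16, 2× up (reaching 6) — 11 moves in all.
Check: order respected (9 at step 4, 13 at step 6); 11 moves as required.

7 -> 2 -> 3 -> 8 -> 9 -> 14 -> 13 -> 12 -> 17 -> 16 -> 11 -> 6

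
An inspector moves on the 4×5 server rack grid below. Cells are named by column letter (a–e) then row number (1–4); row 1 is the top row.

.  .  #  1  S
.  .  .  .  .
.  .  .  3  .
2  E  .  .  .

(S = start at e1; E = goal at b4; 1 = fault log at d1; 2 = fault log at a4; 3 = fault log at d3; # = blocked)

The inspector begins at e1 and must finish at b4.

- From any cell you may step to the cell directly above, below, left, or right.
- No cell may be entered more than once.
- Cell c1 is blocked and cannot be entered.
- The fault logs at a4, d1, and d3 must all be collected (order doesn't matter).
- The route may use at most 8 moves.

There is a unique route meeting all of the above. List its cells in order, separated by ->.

Any route must reach a4, d1, and d3 and still end at b4 within 8 moves, so the order of the required stops is forced.
Route from e1: left to d1, 2× down (reaching d3), 3× left (reaching a3), down to a4, right to b4 — 8 moves in all.
Check: all required cells visited; 8 ≤ 8 moves.

e1 -> d1 -> d2 -> d3 -> c3 -> b3 -> a3 -> a4 -> b4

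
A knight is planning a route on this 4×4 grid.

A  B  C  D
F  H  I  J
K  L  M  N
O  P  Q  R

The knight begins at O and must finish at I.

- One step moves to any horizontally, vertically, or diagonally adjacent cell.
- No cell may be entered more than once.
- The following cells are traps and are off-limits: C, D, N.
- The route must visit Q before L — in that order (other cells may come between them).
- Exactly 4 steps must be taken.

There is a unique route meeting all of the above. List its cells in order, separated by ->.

O -> P -> Q -> L -> I

The waypoints must appear in the order Q, L, with no cell reused.
Route from O: right 2 to Q, up-left 1 to L, up-right 1 to I — 4 moves in all.
Check: order respected (Q at step 2, L at step 3); 4 moves as required.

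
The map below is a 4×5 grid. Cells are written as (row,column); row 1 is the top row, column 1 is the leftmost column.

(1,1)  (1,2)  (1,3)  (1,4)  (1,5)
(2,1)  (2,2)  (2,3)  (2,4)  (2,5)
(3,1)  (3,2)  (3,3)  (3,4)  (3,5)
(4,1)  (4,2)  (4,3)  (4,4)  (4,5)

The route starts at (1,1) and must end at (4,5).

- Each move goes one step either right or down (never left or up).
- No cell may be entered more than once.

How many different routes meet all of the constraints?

35

A right/down-only route from (1,1) to (4,5) makes exactly 3 down-moves and 4 right-moves in some order.
With no other constraints that would be C(7,3) = 35 routes.
That gives 35 routes.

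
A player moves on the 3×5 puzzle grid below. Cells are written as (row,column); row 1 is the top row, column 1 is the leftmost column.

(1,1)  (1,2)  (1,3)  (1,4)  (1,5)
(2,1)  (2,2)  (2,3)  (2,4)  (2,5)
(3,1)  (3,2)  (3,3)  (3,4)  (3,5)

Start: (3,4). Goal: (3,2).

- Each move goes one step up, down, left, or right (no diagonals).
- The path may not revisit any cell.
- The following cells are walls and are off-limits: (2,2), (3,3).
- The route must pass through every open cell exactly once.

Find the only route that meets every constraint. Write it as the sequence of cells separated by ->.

Need to visit all 13 open cells exactly once, starting at (3,4) and ending at (3,2).
Cell (2,3) has only two open neighbours ((1,3) and (2,4)), so the path must pass straight through it: one of those is the cell it's entered from and the other is where it exits.
Route from (3,4): right 1 to (3,5), up 2 to (1,5), left 1 to (1,4), down 1 to (2,4), left 1 to (2,3), up 1 to (1,3), left 2 to (1,1), down 2 to (3,1), right 1 to (3,2) — 12 moves in all.
Check: all 13 open cells covered.

(3,4) -> (3,5) -> (2,5) -> (1,5) -> (1,4) -> (2,4) -> (2,3) -> (1,3) -> (1,2) -> (1,1) -> (2,1) -> (3,1) -> (3,2)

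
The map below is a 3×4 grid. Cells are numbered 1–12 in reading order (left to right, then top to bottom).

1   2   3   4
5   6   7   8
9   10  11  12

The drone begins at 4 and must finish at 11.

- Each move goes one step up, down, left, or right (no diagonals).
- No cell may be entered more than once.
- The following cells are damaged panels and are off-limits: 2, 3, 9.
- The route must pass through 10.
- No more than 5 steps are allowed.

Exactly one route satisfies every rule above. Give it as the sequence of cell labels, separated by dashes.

4 - 8 - 7 - 6 - 10 - 11

Any route must reach 10 and still end at 11 within 5 moves, so the order of the required stops is forced.
Route from 4: down to 8, 2× left (reaching 6), down to 10, right to 11 — 5 moves in all.
Check: all required cells visited; 5 ≤ 5 moves.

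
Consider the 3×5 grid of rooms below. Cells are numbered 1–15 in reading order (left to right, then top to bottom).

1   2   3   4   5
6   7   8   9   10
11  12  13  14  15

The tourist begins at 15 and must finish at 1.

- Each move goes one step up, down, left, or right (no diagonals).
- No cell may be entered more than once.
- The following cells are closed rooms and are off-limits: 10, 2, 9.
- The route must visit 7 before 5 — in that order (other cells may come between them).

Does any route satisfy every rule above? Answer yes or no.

5 must be visited but has only one open neighbour (4), and it is neither the start nor the goal — the route would have to enter and leave through 4, re-entering it.

no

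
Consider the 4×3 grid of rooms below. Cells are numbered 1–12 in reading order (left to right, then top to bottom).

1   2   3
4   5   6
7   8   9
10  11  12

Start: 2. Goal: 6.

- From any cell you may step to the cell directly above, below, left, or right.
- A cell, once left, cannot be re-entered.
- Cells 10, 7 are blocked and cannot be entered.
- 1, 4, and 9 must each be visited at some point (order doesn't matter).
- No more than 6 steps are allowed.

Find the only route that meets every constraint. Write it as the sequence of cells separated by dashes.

The 6-move cap with required stops at 1, 4, 9 leaves no slack for detours.
Route from 2: left 1 to 1, down 1 to 4, right 1 to 5, down 1 to 8, right 1 to 9, up 1 to 6 — 6 moves in all.
Check: all required cells visited; 6 ≤ 6 moves.

2 - 1 - 4 - 5 - 8 - 9 - 6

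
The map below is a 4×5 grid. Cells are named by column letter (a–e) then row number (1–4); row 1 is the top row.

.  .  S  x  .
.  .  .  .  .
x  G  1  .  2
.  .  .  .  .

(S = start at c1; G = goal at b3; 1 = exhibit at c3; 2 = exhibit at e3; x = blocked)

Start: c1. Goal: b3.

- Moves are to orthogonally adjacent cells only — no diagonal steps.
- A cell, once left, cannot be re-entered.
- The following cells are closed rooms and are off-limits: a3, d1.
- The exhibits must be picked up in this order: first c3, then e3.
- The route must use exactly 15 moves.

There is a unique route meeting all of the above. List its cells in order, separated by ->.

The waypoints must appear in the order c3, e3, with no cell reused.
Route from c1: left 2 to a1, down 1 to a2, right 2 to c2, down 1 to c3, right 1 to d3, up 1 to d2, right 1 to e2, down 2 to e4, left 3 to b4, up 1 to b3 — 15 moves in all.
Check: order respected (1 at step 6, 2 at step 10); 15 moves as required.

c1 -> b1 -> a1 -> a2 -> b2 -> c2 -> c3 -> d3 -> d2 -> e2 -> e3 -> e4 -> d4 -> c4 -> b4 -> b3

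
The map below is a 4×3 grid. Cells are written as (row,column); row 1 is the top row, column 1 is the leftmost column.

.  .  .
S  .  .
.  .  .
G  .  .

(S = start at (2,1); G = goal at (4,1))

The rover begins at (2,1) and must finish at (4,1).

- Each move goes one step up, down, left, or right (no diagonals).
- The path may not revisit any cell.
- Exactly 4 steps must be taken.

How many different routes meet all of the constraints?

3

Need simple routes of exactly 4 moves from (2,1) to (4,1) (Manhattan distance 2, so 1 moves are spent on a detour and 1 undoing it).
Enumerating: (2,1) (3,1) (3,2) (4,2) (4,1) | (2,1) (2,2) (3,2) (4,2) (4,1) | (2,1) (2,2) (3,2) (3,1) (4,1).
That gives 3 routes.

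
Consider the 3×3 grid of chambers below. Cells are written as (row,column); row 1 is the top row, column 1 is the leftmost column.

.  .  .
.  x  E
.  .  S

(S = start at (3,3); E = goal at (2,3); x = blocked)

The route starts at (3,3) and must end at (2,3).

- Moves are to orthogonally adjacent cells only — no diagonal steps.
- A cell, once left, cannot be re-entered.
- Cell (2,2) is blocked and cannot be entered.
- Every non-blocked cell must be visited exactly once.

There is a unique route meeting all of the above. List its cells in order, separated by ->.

Need to visit all 8 open cells exactly once, starting at (3,3) and ending at (2,3).
Route from (3,3): 2× left (reaching (3,1)), 2× up (reaching (1,1)), 2× right (reaching (1,3)), down to (2,3) — 7 moves in all.
Check: all 8 open cells covered.

(3,3) -> (3,2) -> (3,1) -> (2,1) -> (1,1) -> (1,2) -> (1,3) -> (2,3)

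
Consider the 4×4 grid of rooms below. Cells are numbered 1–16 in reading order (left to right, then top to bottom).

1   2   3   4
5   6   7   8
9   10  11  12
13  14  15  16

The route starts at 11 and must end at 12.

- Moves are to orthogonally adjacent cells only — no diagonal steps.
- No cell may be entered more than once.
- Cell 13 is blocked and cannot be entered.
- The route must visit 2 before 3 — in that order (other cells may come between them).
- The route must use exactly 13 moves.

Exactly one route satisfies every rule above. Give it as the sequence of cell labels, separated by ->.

The waypoints must appear in the order 2, 3, with no cell reused.
Route from 11: down to 15, left to 14, up to 10, left to 9, 2× up (reaching 1), right to 2, down to 6, right to 7, up to 3, right to 4, 2× down (reaching 12) — 13 moves in all.
Check: order respected (2 at step 7, 3 at step 10); 13 moves as required.

11 -> 15 -> 14 -> 10 -> 9 -> 5 -> 1 -> 2 -> 6 -> 7 -> 3 -> 4 -> 8 -> 12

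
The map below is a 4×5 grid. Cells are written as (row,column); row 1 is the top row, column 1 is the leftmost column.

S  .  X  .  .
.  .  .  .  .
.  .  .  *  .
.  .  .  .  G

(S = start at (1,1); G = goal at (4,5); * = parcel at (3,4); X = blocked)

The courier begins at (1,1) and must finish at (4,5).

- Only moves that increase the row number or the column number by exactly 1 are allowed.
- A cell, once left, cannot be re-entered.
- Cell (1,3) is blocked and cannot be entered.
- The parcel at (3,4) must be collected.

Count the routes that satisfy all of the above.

14

A right/down-only route from (1,1) to (4,5) makes exactly 3 down-moves and 4 right-moves in some order.
With no other constraints that would be C(7,3) = 35 routes.
Split at (3,4) and multiply the segment counts (each segment already excludes blocked cells): (1,1)→(3,4): 7; (3,4)→(4,5): 2; product = 14.
That gives 14 routes.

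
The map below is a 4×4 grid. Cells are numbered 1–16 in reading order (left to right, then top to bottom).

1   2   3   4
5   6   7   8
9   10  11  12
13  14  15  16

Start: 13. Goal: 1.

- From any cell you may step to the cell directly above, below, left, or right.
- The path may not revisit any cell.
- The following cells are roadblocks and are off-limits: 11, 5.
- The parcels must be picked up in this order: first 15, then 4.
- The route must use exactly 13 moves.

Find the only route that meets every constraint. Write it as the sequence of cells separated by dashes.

13 - 9 - 10 - 14 - 15 - 16 - 12 - 8 - 4 - 3 - 7 - 6 - 2 - 1

The waypoints must appear in the order 15, 4, with no cell reused.
Route from 13: up 1 to 9, right 1 to 10, down 1 to 14, right 2 to 16, up 3 to 4, left 1 to 3, down 1 to 7, left 1 to 6, up 1 to 2, left 1 to 1 — 13 moves in all.
Check: order respected (15 at step 4, 4 at step 8); 13 moves as required.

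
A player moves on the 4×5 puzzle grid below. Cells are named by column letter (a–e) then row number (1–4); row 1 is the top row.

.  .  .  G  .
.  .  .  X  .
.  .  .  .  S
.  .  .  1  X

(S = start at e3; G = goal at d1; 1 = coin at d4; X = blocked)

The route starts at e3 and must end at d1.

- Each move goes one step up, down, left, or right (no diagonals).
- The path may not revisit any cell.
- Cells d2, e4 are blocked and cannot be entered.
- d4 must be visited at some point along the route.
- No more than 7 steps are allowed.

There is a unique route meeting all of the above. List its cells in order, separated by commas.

e3, d3, d4, c4, c3, c2, c1, d1

The 7-move cap with required stops at d4 leaves no slack for detours.
Route from e3: left to d3, down to d4, left to c4, 3× up (reaching c1), right to d1 — 7 moves in all.
Check: all required cells visited; 7 ≤ 7 moves.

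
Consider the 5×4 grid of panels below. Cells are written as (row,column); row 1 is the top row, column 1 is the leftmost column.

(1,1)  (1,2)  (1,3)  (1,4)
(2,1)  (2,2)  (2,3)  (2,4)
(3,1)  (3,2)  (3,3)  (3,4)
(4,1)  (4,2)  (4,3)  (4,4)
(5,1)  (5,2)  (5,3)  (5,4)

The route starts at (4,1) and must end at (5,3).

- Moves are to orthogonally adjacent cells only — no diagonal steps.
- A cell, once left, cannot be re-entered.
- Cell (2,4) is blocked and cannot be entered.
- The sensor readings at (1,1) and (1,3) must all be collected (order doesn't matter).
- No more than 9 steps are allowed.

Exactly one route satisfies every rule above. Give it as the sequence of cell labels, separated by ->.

(4,1) -> (3,1) -> (2,1) -> (1,1) -> (1,2) -> (1,3) -> (2,3) -> (3,3) -> (4,3) -> (5,3)

Any route must reach (1,1) and (1,3) and still end at (5,3) within 9 moves, so the order of the required stops is forced.
Route from (4,1): up 3 to (1,1), right 2 to (1,3), down 4 to (5,3) — 9 moves in all.
Check: all required cells visited; 9 ≤ 9 moves.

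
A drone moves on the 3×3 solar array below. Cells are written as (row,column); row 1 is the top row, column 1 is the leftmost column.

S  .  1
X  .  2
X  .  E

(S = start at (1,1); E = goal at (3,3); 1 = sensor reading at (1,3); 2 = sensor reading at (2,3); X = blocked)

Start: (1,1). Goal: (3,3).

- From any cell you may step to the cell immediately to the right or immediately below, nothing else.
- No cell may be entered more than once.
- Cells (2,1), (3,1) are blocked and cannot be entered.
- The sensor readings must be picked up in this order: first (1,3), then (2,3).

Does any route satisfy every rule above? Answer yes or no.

One route that works: (1,1) → (1,2) → (1,3) → (2,3) → (3,3).

yes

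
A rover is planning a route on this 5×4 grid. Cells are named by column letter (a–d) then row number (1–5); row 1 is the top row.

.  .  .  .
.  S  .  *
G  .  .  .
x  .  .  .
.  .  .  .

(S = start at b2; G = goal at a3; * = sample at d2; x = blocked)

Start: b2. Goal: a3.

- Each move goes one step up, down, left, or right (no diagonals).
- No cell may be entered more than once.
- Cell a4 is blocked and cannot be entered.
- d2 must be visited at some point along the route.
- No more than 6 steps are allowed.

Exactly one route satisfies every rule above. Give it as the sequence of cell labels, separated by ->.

The 6-move cap with required stops at d2 leaves no slack for detours.
Route from b2: right 2 to d2, down 1 to d3, left 3 to a3 — 6 moves in all.
Check: all required cells visited; 6 ≤ 6 moves.

b2 -> c2 -> d2 -> d3 -> c3 -> b3 -> a3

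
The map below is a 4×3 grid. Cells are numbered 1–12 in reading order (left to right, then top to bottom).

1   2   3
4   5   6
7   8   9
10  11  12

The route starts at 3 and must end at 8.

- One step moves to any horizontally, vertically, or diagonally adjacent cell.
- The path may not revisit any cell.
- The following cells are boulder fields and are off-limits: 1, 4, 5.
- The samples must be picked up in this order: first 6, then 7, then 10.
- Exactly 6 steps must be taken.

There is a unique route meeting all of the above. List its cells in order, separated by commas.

The waypoints must appear in the order 6, 7, 10, with no cell reused.
Route from 3: 2× down (reaching 9), down-left to 11, up-left to 7, down to 10, up-right to 8 — 6 moves in all.
Check: order respected (6 at step 1, 7 at step 4, 10 at step 5); 6 moves as required.

3, 6, 9, 11, 7, 10, 8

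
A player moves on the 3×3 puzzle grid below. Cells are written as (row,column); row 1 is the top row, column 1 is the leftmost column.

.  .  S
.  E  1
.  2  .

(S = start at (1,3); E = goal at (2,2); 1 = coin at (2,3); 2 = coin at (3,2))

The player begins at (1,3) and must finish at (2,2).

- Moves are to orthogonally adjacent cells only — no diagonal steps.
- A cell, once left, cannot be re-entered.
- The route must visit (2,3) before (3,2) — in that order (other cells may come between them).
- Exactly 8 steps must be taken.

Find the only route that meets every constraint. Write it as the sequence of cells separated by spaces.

The waypoints must appear in the order (2,3), (3,2), with no cell reused.
Route from (1,3): down 2 to (3,3), left 2 to (3,1), up 2 to (1,1), right 1 to (1,2), down 1 to (2,2) — 8 moves in all.
Check: order respected (1 at step 1, 2 at step 3); 8 moves as required.

(1,3) (2,3) (3,3) (3,2) (3,1) (2,1) (1,1) (1,2) (2,2)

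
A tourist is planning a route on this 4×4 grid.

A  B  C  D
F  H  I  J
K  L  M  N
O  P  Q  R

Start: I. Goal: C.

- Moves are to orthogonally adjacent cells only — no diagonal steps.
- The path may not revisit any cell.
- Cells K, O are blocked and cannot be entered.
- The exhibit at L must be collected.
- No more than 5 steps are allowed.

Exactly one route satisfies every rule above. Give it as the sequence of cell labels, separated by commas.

I, M, L, H, B, C

Any route must reach L and still end at C within 5 moves, so the order of the required stops is forced.
Route from I: down to M, left to L, 2× up (reaching B), right to C — 5 moves in all.
Check: all required cells visited; 5 ≤ 5 moves.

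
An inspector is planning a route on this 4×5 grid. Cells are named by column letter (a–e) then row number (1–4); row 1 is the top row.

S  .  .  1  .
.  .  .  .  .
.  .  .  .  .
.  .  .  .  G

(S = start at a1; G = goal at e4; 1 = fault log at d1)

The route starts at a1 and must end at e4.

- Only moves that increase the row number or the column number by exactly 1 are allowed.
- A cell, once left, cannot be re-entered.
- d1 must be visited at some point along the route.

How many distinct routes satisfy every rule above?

A right/down-only route from a1 to e4 makes exactly 3 down-moves and 4 right-moves in some order.
With no other constraints that would be C(7,3) = 35 routes.
Split at d1 and multiply the segment counts: a1→d1: 1; d1→e4: 4; product = 4.
That gives 4 routes.

4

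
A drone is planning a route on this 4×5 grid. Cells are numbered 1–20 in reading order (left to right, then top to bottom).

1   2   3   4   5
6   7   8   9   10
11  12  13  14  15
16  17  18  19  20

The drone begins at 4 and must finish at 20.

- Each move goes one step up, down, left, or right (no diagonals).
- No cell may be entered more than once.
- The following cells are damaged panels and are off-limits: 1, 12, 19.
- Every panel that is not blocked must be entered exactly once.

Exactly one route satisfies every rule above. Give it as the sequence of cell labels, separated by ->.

4 -> 5 -> 10 -> 9 -> 8 -> 3 -> 2 -> 7 -> 6 -> 11 -> 16 -> 17 -> 18 -> 13 -> 14 -> 15 -> 20

Need to visit all 17 open cells exactly once, starting at 4 and ending at 20.
Cell 2 has only two open neighbours (7 and 3), so the path must pass straight through it: one of those is the cell it's entered from and the other is where it exits.
Route from 4: right 1 to 5, down 1 to 10, left 2 to 8, up 1 to 3, left 1 to 2, down 1 to 7, left 1 to 6, down 2 to 16, right 2 to 18, up 1 to 13, right 2 to 15, down 1 to 20 — 16 moves in all.
Check: all 17 open cells covered.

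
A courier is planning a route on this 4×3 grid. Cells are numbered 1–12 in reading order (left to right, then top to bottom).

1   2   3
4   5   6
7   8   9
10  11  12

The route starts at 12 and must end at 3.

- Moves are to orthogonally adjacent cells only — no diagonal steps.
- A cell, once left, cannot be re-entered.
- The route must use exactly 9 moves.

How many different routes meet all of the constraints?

Need simple routes of exactly 9 moves from 12 to 3 (Manhattan distance 3, so 3 moves are spent on a detour and 3 undoing it).
Branch systematically from the start, pruning whenever the remaining move budget drops below the Manhattan distance to 3 or differs from it in parity. Grouping the completions by first move — via 9: 5; via 11: 6 — and summing: 5 + 6 = 11.
That gives 11 routes.

11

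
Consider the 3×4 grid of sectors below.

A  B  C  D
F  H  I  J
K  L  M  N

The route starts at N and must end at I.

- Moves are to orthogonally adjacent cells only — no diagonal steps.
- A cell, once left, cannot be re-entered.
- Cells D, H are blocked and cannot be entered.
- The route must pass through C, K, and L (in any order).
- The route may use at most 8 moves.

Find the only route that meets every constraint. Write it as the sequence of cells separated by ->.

The budget equals the shortest possible length, so every move has to be on a shortest route through the required cells.
Route from N: left 3 to K, up 2 to A, right 2 to C, down 1 to I — 8 moves in all.
Check: all required cells visited; 8 ≤ 8 moves.

N -> M -> L -> K -> F -> A -> B -> C -> I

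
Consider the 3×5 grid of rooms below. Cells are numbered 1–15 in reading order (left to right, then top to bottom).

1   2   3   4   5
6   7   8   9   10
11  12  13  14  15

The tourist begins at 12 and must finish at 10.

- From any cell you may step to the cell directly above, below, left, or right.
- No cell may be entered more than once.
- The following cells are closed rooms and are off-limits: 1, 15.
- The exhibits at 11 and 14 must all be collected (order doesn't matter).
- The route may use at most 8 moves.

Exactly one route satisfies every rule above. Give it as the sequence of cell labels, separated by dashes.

The budget equals the shortest possible length, so every move has to be on a shortest route through the required cells.
Route from 12: left to 11, up to 6, 2× right (reaching 8), down to 13, right to 14, up to 9, right to 10 — 8 moves in all.
Check: all required cells visited; 8 ≤ 8 moves.

12 - 11 - 6 - 7 - 8 - 13 - 14 - 9 - 10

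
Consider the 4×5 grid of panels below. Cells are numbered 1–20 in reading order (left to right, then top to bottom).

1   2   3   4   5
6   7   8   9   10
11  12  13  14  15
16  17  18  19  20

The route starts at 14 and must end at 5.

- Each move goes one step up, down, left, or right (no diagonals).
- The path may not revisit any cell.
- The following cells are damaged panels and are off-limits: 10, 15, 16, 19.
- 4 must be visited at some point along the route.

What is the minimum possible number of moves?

Any route passes through 4 somewhere between 14 and 5. Summing Manhattan distances along the two legs (14 → 4 → 5) gives a lower bound of 2 + 1 = 3 moves.
A route of 3 moves achieves this: 14 → 9 → 4 → 5.
Since 3 matches the lower bound, it is optimal.

3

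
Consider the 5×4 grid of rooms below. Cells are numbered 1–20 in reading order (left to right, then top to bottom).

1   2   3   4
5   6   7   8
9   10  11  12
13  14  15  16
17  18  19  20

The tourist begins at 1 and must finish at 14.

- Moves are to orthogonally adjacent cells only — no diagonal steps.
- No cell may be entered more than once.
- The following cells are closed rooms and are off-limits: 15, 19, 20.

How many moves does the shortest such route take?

4

The Manhattan distance from 1 to 14 is |1−4| + |1−2| = 4, so at least 4 moves are needed.
A route of 4 moves achieves this: 1 → 5 → 9 → 13 → 14.
Since 4 matches the lower bound, it is optimal.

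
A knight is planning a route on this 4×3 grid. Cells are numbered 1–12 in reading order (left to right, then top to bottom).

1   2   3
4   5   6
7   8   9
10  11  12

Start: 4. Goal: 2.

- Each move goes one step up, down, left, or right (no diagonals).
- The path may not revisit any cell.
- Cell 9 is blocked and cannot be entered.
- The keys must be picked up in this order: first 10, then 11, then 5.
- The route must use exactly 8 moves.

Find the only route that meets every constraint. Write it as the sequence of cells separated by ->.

The waypoints must appear in the order 10, 11, 5, with no cell reused.
Route from 4: 2× down (reaching 10), right to 11, 2× up (reaching 5), right to 6, up to 3, left to 2 — 8 moves in all.
Check: order respected (10 at step 2, 11 at step 3, 5 at step 5); 8 moves as required.

4 -> 7 -> 10 -> 11 -> 8 -> 5 -> 6 -> 3 -> 2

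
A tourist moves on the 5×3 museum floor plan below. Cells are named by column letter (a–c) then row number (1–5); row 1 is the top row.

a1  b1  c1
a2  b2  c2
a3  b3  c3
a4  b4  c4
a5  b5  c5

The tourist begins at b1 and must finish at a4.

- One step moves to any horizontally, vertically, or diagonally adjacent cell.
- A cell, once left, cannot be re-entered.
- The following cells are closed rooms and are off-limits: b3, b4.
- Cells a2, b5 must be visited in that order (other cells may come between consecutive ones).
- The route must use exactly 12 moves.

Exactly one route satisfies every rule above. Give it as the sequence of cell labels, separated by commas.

The waypoints must appear in the order a2, b5, with no cell reused.
Route from b1: left 1 to a1, down 2 to a3, up-right 2 to c1, down 4 to c5, left 2 to a5, up 1 to a4 — 12 moves in all.
Check: order respected (a2 at step 2, b5 at step 10); 12 moves as required.

b1, a1, a2, a3, b2, c1, c2, c3, c4, c5, b5, a5, a4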